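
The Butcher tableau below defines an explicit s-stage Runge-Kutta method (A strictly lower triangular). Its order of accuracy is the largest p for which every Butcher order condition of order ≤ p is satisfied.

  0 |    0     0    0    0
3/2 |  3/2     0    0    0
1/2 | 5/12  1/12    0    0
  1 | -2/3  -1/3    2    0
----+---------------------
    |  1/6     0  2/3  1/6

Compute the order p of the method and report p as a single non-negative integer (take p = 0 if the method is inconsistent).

4

b = (1/6, 0, 2/3, 1/6)
c = (0, 3/2, 1/2, 1)
Ac = (0, 0, 1/8, 1/2)
Σ b_i: 1/6·1 + 2/3·1 + 1/6·1 = 1 ✓
b·c: 2/3·1/2 + 1/6·1 = 1/2 ✓
b·c²: 2/3·1/4 + 1/6·1 = 1/3 ✓
b·Ac: 2/3·1/8 + 1/6·1/2 = 1/6 ✓
b·c³: 2/3·1/8 + 1/6·1 = 1/4 ✓
b·(c∘Ac): 2/3·1/16 + 1/6·1/2 = 1/8 ✓
b·Ac²: 2/3·3/16 + 1/6·(-1/4) = 1/12 ✓
b·A²c: 1/6·1/4 = 1/24 ✓; 4 stages ⇒ order 4.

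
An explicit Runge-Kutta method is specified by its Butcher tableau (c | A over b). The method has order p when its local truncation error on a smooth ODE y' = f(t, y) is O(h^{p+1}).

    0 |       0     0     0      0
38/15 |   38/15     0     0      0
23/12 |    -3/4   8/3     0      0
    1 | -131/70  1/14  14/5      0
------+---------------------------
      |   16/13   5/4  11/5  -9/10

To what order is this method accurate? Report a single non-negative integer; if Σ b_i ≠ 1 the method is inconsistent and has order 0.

b = (16/13, 5/4, 11/5, -9/10)
c = (0, 38/15, 23/12, 1)
Ac = (0, 0, 304/45, 233/42)
Σ b_i: 16/13·1 + 5/4·1 + 11/5·1 + (-9/10)·1 = 983/260 ≠ 1 ⇒ order 0.

0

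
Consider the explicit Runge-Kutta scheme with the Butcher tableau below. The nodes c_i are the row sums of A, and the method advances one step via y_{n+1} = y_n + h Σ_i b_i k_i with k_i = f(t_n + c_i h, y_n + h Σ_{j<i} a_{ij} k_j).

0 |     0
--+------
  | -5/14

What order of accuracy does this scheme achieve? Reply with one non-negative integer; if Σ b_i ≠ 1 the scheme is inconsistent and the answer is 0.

0

b = (-5/14)
c = (0)
Σ b_i: (-5/14)·1 = -5/14 ≠ 1 ⇒ order 0.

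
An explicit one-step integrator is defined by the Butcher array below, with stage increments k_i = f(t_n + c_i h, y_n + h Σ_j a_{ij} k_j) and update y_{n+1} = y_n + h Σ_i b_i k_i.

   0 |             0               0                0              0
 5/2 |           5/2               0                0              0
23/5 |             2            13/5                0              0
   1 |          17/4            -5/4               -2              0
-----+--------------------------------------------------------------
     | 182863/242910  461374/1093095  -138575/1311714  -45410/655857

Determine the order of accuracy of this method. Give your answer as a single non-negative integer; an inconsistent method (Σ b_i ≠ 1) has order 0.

b = (182863/242910, 461374/1093095, -138575/1311714, -45410/655857)
c = (0, 5/2, 23/5, 1)
Ac = (0, 0, 13/2, -493/40)
Σ b_i: 182863/242910·1 + 461374/1093095·1 + (-138575/1311714)·1 + (-45410/655857)·1 = 1 ✓
b·c: 461374/1093095·5/2 + (-138575/1311714)·23/5 + (-45410/655857)·1 = 1/2 ✓
b·c²: 461374/1093095·25/4 + (-138575/1311714)·529/25 + (-45410/655857)·1 = 1/3 ✓
b·Ac: (-138575/1311714)·13/2 + (-45410/655857)·(-493/40) = 1/6 ✓
b·c³: 461374/1093095·125/8 + (-138575/1311714)·12167/125 + (-45410/655857)·1 = -1825331/485820 ≠ 1/4 ⇒ order 3.
b·(c∘Ac): (-138575/1311714)·299/10 + (-45410/655857)·(-493/40) = -168002/72873 ≠ 1/8
b·Ac²: (-138575/1311714)·65/4 + (-45410/655857)·(-20053/400) = 7670633/4372380 ≠ 1/12
b·A²c: (-45410/655857)·(-13) = 590330/655857 ≠ 1/24

3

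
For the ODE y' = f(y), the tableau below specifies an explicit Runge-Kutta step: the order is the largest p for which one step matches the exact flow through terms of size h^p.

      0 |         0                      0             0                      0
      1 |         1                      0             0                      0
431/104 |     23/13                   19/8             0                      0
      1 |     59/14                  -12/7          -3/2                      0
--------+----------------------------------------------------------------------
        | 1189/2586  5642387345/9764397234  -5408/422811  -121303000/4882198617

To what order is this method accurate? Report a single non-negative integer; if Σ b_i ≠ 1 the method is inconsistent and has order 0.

b = (1189/2586, 5642387345/9764397234, -5408/422811, -121303000/4882198617)
c = (0, 1, 431/104, 1)
Ac = (0, 0, 19/8, -11547/1456)
Σ b_i: 1189/2586·1 + 5642387345/9764397234·1 + (-5408/422811)·1 + (-121303000/4882198617)·1 = 1 ✓
b·c: 5642387345/9764397234·1 + (-5408/422811)·431/104 + (-121303000/4882198617)·1 = 1/2 ✓
b·c²: 5642387345/9764397234·1 + (-5408/422811)·185761/10816 + (-121303000/4882198617)·1 = 1/3 ✓
b·Ac: (-5408/422811)·19/8 + (-121303000/4882198617)·(-11547/1456) = 1/6 ✓
b·c³: 5642387345/9764397234·1 + (-5408/422811)·80062991/1124864 + (-121303000/4882198617)·1 = -223/624 ≠ 1/4 ⇒ order 3.
b·(c∘Ac): (-5408/422811)·8189/832 + (-121303000/4882198617)·(-11547/1456) = 92/1293 ≠ 1/8
b·Ac²: (-5408/422811)·19/8 + (-121303000/4882198617)·(-4160565/151424) = 1566671/2401776 ≠ 1/12
b·A²c: (-121303000/4882198617)·(-57/16) = 288094625/3254799078 ≠ 1/24

3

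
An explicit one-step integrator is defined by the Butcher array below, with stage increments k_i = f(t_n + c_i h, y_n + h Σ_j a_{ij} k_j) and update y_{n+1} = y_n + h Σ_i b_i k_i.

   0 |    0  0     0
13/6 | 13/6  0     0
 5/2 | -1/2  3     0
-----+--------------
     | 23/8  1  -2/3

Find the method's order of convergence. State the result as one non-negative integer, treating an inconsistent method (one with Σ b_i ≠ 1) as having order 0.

0

b = (23/8, 1, -2/3)
c = (0, 13/6, 5/2)
Ac = (0, 0, 13/2)
Σ b_i: 23/8·1 + 1·1 + (-2/3)·1 = 77/24 ≠ 1 ⇒ order 0.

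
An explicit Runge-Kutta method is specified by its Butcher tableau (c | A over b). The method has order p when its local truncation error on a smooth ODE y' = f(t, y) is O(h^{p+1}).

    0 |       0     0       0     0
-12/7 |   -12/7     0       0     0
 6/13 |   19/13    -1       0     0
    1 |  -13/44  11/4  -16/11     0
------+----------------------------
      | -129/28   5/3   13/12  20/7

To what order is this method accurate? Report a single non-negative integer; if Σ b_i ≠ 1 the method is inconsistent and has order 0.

b = (-129/28, 5/3, 13/12, 20/7)
c = (0, -12/7, 6/13, 1)
Ac = (0, 0, 12/7, -5391/1001)
Σ b_i: (-129/28)·1 + 5/3·1 + 13/12·1 + 20/7·1 = 1 ✓
b·c: 5/3·(-12/7) + 13/12·6/13 + 20/7·1 = 1/2 ✓
b·c²: 5/3·144/49 + 13/12·36/169 + 20/7·1 = 5087/637 ≠ 1/3 ⇒ order 2.
b·Ac: 13/12·12/7 + 20/7·(-5391/1001) = -94807/7007 ≠ 1/6

2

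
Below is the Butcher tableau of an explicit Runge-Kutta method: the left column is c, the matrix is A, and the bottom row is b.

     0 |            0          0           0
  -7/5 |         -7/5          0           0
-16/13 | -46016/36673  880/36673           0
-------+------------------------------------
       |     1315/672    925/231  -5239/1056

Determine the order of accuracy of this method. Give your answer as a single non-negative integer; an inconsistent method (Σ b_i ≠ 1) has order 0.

b = (1315/672, 925/231, -5239/1056)
c = (0, -7/5, -16/13)
Ac = (0, 0, -176/5239)
Σ b_i: 1315/672·1 + 925/231·1 + (-5239/1056)·1 = 1 ✓
b·c: 925/231·(-7/5) + (-5239/1056)·(-16/13) = 1/2 ✓
b·c²: 925/231·49/25 + (-5239/1056)·256/169 = 1/3 ✓
b·Ac: (-5239/1056)·(-176/5239) = 1/6 ✓; 3 stages ⇒ order 3.

3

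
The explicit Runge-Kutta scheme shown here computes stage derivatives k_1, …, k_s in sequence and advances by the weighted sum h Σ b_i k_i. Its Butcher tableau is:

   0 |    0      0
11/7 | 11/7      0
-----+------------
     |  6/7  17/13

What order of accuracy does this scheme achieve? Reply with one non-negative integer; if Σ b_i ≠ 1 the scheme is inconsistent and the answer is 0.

0

b = (6/7, 17/13)
c = (0, 11/7)
Σ b_i: 6/7·1 + 17/13·1 = 197/91 ≠ 1 ⇒ order 0.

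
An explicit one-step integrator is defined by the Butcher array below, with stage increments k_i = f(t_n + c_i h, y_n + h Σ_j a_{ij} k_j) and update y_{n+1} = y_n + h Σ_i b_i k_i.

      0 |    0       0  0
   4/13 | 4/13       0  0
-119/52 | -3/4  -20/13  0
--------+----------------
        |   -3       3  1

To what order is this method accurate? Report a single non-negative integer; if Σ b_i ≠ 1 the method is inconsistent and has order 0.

1

b = (-3, 3, 1)
c = (0, 4/13, -119/52)
Ac = (0, 0, -80/169)
Σ b_i: (-3)·1 + 3·1 + 1·1 = 1 ✓
b·c: 3·4/13 + 1·(-119/52) = -71/52 ≠ 1/2 ⇒ order 1.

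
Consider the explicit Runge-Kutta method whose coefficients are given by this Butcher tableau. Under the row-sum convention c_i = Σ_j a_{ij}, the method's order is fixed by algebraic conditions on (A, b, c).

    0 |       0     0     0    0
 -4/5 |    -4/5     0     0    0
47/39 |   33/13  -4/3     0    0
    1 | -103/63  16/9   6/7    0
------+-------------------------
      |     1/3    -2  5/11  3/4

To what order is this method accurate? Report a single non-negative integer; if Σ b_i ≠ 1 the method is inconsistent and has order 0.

b = (1/3, -2, 5/11, 3/4)
c = (0, -4/5, 47/39, 1)
Ac = (0, 0, 16/15, -1594/4095)
Σ b_i: 1/3·1 + (-2)·1 + 5/11·1 + 3/4·1 = -61/132 ≠ 1 ⇒ order 0.

0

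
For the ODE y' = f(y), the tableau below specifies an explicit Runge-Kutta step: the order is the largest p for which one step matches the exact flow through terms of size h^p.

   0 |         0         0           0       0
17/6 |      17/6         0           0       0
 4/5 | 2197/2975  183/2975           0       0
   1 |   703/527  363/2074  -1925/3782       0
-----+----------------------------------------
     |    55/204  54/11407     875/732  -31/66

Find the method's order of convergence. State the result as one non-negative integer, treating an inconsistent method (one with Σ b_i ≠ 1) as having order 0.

4

b = (55/204, 54/11407, 875/732, -31/66)
c = (0, 17/6, 4/5, 1)
Ac = (0, 0, 61/350, 11/124)
Σ b_i: 55/204·1 + 54/11407·1 + 875/732·1 + (-31/66)·1 = 1 ✓
b·c: 54/11407·17/6 + 875/732·4/5 + (-31/66)·1 = 1/2 ✓
b·c²: 54/11407·289/36 + 875/732·16/25 + (-31/66)·1 = 1/3 ✓
b·Ac: 875/732·61/350 + (-31/66)·11/124 = 1/6 ✓
b·c³: 54/11407·4913/216 + 875/732·64/125 + (-31/66)·1 = 1/4 ✓
b·(c∘Ac): 875/732·122/875 + (-31/66)·11/124 = 1/8 ✓
b·Ac²: 875/732·1037/2100 + (-31/66)·803/744 = 1/12 ✓
b·A²c: (-31/66)·(-11/124) = 1/24 ✓; 4 stages ⇒ order 4.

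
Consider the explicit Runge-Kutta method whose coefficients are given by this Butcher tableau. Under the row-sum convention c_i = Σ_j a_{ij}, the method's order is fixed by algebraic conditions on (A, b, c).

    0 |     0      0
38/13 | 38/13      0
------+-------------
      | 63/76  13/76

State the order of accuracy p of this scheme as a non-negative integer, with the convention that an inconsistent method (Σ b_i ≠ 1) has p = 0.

b = (63/76, 13/76)
c = (0, 38/13)
Σ b_i: 63/76·1 + 13/76·1 = 1 ✓
b·c: 13/76·38/13 = 1/2 ✓; 2 stages ⇒ order 2.

2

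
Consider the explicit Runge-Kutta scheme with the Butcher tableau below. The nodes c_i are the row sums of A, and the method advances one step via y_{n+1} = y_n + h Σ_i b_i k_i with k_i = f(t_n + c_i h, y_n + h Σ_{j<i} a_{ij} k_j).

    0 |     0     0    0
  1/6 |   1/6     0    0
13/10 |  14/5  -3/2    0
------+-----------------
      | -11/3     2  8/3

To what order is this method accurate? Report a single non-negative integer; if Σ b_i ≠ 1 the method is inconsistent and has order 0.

1

b = (-11/3, 2, 8/3)
c = (0, 1/6, 13/10)
Ac = (0, 0, -1/4)
Σ b_i: (-11/3)·1 + 2·1 + 8/3·1 = 1 ✓
b·c: 2·1/6 + 8/3·13/10 = 19/5 ≠ 1/2 ⇒ order 1.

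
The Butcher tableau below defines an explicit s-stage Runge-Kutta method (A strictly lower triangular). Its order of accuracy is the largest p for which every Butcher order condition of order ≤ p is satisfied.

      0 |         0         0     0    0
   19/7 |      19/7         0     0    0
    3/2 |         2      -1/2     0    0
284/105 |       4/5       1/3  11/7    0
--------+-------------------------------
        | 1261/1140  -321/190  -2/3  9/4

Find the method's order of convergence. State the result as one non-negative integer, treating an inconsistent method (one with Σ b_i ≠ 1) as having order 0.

b = (1261/1140, -321/190, -2/3, 9/4)
c = (0, 19/7, 3/2, 284/105)
Ac = (0, 0, -19/14, 137/42)
Σ b_i: 1261/1140·1 + (-321/190)·1 + (-2/3)·1 + 9/4·1 = 1 ✓
b·c: (-321/190)·19/7 + (-2/3)·3/2 + 9/4·284/105 = 1/2 ✓
b·c²: (-321/190)·361/49 + (-2/3)·9/4 + 9/4·80656/11025 = 3079/1225 ≠ 1/3 ⇒ order 2.
b·Ac: (-2/3)·(-19/14) + 9/4·137/42 = 1385/168 ≠ 1/6

2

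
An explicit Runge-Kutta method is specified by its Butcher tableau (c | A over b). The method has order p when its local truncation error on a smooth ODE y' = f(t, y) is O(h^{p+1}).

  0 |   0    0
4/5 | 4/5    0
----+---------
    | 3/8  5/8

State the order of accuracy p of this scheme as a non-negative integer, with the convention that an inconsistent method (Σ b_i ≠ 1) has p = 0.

b = (3/8, 5/8)
c = (0, 4/5)
Σ b_i: 3/8·1 + 5/8·1 = 1 ✓
b·c: 5/8·4/5 = 1/2 ✓; 2 stages ⇒ order 2.

2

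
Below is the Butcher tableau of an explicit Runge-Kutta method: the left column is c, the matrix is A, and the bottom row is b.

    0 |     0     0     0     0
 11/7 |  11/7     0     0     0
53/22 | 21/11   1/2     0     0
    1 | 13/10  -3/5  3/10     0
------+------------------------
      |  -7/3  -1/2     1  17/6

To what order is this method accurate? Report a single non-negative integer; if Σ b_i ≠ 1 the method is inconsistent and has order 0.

b = (-7/3, -1/2, 1, 17/6)
c = (0, 11/7, 53/22, 1)
Ac = (0, 0, 11/14, -339/1540)
Σ b_i: (-7/3)·1 + (-1/2)·1 + 1·1 + 17/6·1 = 1 ✓
b·c: (-1/2)·11/7 + 1·53/22 + 17/6·1 = 2059/462 ≠ 1/2 ⇒ order 1.

1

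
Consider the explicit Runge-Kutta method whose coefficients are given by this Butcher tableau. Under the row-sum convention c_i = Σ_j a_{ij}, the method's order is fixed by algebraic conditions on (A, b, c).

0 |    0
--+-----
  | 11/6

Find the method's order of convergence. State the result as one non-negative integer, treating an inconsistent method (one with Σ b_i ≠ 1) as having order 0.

0

b = (11/6)
c = (0)
Σ b_i: 11/6·1 = 11/6 ≠ 1 ⇒ order 0.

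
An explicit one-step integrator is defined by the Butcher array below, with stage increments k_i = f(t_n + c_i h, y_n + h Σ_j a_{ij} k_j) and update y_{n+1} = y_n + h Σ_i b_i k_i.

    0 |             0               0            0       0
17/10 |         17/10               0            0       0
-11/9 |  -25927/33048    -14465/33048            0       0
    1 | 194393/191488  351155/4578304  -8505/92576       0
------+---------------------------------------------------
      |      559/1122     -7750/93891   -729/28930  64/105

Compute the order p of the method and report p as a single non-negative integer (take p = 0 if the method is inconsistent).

b = (559/1122, -7750/93891, -729/28930, 64/105)
c = (0, 17/10, -11/9, 1)
Ac = (0, 0, -2893/3888, 497/2048)
Σ b_i: 559/1122·1 + (-7750/93891)·1 + (-729/28930)·1 + 64/105·1 = 1 ✓
b·c: (-7750/93891)·17/10 + (-729/28930)·(-11/9) + 64/105·1 = 1/2 ✓
b·c²: (-7750/93891)·289/100 + (-729/28930)·121/81 + 64/105·1 = 1/3 ✓
b·Ac: (-729/28930)·(-2893/3888) + 64/105·497/2048 = 1/6 ✓
b·c³: (-7750/93891)·4913/1000 + (-729/28930)·(-1331/729) + 64/105·1 = 1/4 ✓
b·(c∘Ac): (-729/28930)·31823/34992 + 64/105·497/2048 = 1/8 ✓
b·Ac²: (-729/28930)·(-49181/38880) + 64/105·1729/20480 = 1/12 ✓
b·A²c: 64/105·35/512 = 1/24 ✓; 4 stages ⇒ order 4.

4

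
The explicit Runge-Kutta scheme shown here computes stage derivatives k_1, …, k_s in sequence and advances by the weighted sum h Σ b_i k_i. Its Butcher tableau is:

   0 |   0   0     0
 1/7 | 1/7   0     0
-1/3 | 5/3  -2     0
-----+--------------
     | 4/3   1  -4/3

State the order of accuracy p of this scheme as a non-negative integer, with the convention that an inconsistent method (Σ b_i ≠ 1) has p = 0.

1

b = (4/3, 1, -4/3)
c = (0, 1/7, -1/3)
Ac = (0, 0, -2/7)
Σ b_i: 4/3·1 + 1·1 + (-4/3)·1 = 1 ✓
b·c: 1·1/7 + (-4/3)·(-1/3) = 37/63 ≠ 1/2 ⇒ order 1.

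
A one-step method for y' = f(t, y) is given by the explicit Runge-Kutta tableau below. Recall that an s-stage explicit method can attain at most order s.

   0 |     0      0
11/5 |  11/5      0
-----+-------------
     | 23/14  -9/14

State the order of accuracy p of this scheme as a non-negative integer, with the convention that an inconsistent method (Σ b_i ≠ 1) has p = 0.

b = (23/14, -9/14)
c = (0, 11/5)
Σ b_i: 23/14·1 + (-9/14)·1 = 1 ✓
b·c: (-9/14)·11/5 = -99/70 ≠ 1/2 ⇒ order 1.

1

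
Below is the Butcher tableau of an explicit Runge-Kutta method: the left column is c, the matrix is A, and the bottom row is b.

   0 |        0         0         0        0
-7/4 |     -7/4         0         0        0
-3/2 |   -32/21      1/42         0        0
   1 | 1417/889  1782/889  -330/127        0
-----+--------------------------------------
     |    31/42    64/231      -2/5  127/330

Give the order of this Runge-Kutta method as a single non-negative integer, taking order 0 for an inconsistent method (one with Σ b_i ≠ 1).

b = (31/42, 64/231, -2/5, 127/330)
c = (0, -7/4, -3/2, 1)
Ac = (0, 0, -1/24, 99/254)
Σ b_i: 31/42·1 + 64/231·1 + (-2/5)·1 + 127/330·1 = 1 ✓
b·c: 64/231·(-7/4) + (-2/5)·(-3/2) + 127/330·1 = 1/2 ✓
b·c²: 64/231·49/16 + (-2/5)·9/4 + 127/330·1 = 1/3 ✓
b·Ac: (-2/5)·(-1/24) + 127/330·99/254 = 1/6 ✓
b·c³: 64/231·(-343/64) + (-2/5)·(-27/8) + 127/330·1 = 1/4 ✓
b·(c∘Ac): (-2/5)·1/16 + 127/330·99/254 = 1/8 ✓
b·Ac²: (-2/5)·7/96 + 127/330·297/1016 = 1/12 ✓
b·A²c: 127/330·55/508 = 1/24 ✓; 4 stages ⇒ order 4.

4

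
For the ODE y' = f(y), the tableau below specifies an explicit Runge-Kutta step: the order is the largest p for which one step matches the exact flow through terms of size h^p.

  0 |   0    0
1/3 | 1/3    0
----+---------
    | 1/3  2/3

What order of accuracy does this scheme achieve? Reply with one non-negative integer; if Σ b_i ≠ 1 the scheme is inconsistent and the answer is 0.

1

b = (1/3, 2/3)
c = (0, 1/3)
Σ b_i: 1/3·1 + 2/3·1 = 1 ✓
b·c: 2/3·1/3 = 2/9 ≠ 1/2 ⇒ order 1.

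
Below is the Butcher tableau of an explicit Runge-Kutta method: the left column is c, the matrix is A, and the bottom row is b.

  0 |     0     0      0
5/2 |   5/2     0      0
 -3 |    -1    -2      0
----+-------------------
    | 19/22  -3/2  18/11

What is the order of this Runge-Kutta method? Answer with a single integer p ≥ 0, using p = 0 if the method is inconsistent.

1

b = (19/22, -3/2, 18/11)
c = (0, 5/2, -3)
Ac = (0, 0, -5)
Σ b_i: 19/22·1 + (-3/2)·1 + 18/11·1 = 1 ✓
b·c: (-3/2)·5/2 + 18/11·(-3) = -381/44 ≠ 1/2 ⇒ order 1.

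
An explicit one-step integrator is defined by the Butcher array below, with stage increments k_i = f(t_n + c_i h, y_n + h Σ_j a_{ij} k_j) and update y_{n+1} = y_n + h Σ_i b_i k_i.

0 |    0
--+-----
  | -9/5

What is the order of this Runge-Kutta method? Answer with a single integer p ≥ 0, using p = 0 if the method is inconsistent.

b = (-9/5)
c = (0)
Σ b_i: (-9/5)·1 = -9/5 ≠ 1 ⇒ order 0.

0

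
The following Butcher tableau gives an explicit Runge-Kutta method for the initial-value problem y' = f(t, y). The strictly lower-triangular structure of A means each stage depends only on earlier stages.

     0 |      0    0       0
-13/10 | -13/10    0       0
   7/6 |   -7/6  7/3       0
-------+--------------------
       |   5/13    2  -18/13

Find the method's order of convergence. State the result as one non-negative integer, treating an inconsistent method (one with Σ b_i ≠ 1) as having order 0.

b = (5/13, 2, -18/13)
c = (0, -13/10, 7/6)
Ac = (0, 0, -91/30)
Σ b_i: 5/13·1 + 2·1 + (-18/13)·1 = 1 ✓
b·c: 2·(-13/10) + (-18/13)·7/6 = -274/65 ≠ 1/2 ⇒ order 1.

1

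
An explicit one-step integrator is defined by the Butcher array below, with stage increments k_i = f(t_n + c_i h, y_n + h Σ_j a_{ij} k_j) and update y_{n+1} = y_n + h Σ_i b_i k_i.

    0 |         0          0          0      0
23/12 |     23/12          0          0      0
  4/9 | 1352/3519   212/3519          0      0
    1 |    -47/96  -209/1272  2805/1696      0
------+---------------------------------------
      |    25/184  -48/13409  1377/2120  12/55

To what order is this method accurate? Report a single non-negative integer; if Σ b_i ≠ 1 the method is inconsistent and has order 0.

4

b = (25/184, -48/13409, 1377/2120, 12/55)
c = (0, 23/12, 4/9, 1)
Ac = (0, 0, 53/459, 121/288)
Σ b_i: 25/184·1 + (-48/13409)·1 + 1377/2120·1 + 12/55·1 = 1 ✓
b·c: (-48/13409)·23/12 + 1377/2120·4/9 + 12/55·1 = 1/2 ✓
b·c²: (-48/13409)·529/144 + 1377/2120·16/81 + 12/55·1 = 1/3 ✓
b·Ac: 1377/2120·53/459 + 12/55·121/288 = 1/6 ✓
b·c³: (-48/13409)·12167/1728 + 1377/2120·64/729 + 12/55·1 = 1/4 ✓
b·(c∘Ac): 1377/2120·212/4131 + 12/55·121/288 = 1/8 ✓
b·Ac²: 1377/2120·1219/5508 + 12/55·(-319/1152) = 1/12 ✓
b·A²c: 12/55·55/288 = 1/24 ✓; 4 stages ⇒ order 4.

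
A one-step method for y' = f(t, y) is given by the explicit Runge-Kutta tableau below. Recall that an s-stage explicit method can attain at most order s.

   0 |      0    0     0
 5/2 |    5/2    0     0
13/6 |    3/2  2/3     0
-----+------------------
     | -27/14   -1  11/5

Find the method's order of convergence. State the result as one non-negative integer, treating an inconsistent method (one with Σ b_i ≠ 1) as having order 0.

b = (-27/14, -1, 11/5)
c = (0, 5/2, 13/6)
Ac = (0, 0, 5/3)
Σ b_i: (-27/14)·1 + (-1)·1 + 11/5·1 = -51/70 ≠ 1 ⇒ order 0.

0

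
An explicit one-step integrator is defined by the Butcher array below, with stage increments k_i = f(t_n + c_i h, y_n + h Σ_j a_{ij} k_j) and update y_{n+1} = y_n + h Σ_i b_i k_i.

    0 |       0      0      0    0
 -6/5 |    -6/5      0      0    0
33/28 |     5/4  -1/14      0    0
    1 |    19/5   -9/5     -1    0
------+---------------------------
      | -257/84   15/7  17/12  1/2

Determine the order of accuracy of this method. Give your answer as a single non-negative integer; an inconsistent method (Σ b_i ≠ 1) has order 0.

1

b = (-257/84, 15/7, 17/12, 1/2)
c = (0, -6/5, 33/28, 1)
Ac = (0, 0, 3/35, 687/700)
Σ b_i: (-257/84)·1 + 15/7·1 + 17/12·1 + 1/2·1 = 1 ✓
b·c: 15/7·(-6/5) + 17/12·33/28 + 1/2·1 = -45/112 ≠ 1/2 ⇒ order 1.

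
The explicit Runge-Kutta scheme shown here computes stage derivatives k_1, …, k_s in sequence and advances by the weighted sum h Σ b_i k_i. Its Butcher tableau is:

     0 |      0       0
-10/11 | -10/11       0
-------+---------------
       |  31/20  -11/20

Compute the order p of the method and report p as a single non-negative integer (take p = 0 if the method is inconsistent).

b = (31/20, -11/20)
c = (0, -10/11)
Σ b_i: 31/20·1 + (-11/20)·1 = 1 ✓
b·c: (-11/20)·(-10/11) = 1/2 ✓; 2 stages ⇒ order 2.

2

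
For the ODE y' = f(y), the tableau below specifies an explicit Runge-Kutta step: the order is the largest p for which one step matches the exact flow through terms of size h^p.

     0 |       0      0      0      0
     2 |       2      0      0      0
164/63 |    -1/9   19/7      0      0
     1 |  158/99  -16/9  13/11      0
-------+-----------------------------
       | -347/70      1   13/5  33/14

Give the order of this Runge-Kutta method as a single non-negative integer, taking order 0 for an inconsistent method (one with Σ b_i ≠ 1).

b = (-347/70, 1, 13/5, 33/14)
c = (0, 2, 164/63, 1)
Ac = (0, 0, 38/7, -332/693)
Σ b_i: (-347/70)·1 + 1·1 + 13/5·1 + 33/14·1 = 1 ✓
b·c: 1·2 + 13/5·164/63 + 33/14·1 = 7009/630 ≠ 1/2 ⇒ order 1.

1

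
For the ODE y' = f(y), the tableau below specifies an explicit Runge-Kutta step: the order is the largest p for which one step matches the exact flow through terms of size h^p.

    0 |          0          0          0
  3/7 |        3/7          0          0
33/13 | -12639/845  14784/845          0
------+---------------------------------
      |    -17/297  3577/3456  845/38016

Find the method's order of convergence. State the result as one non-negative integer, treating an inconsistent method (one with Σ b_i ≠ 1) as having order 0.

b = (-17/297, 3577/3456, 845/38016)
c = (0, 3/7, 33/13)
Ac = (0, 0, 6336/845)
Σ b_i: (-17/297)·1 + 3577/3456·1 + 845/38016·1 = 1 ✓
b·c: 3577/3456·3/7 + 845/38016·33/13 = 1/2 ✓
b·c²: 3577/3456·9/49 + 845/38016·1089/169 = 1/3 ✓
b·Ac: 845/38016·6336/845 = 1/6 ✓; 3 stages ⇒ order 3.

3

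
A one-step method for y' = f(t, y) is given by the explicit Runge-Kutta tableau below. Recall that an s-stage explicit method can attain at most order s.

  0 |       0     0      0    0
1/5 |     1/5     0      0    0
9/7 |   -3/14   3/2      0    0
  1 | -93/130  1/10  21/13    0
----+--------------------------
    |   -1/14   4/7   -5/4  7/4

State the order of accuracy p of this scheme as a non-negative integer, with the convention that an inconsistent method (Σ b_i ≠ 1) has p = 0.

b = (-1/14, 4/7, -5/4, 7/4)
c = (0, 1/5, 9/7, 1)
Ac = (0, 0, 3/10, 1363/650)
Σ b_i: (-1/14)·1 + 4/7·1 + (-5/4)·1 + 7/4·1 = 1 ✓
b·c: 4/7·1/5 + (-5/4)·9/7 + 7/4·1 = 9/35 ≠ 1/2 ⇒ order 1.

1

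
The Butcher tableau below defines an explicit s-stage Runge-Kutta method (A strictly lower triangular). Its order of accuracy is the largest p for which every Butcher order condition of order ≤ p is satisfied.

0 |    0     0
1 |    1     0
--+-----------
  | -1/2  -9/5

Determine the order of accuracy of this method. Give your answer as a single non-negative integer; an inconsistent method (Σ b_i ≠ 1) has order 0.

0

b = (-1/2, -9/5)
c = (0, 1)
Σ b_i: (-1/2)·1 + (-9/5)·1 = -23/10 ≠ 1 ⇒ order 0.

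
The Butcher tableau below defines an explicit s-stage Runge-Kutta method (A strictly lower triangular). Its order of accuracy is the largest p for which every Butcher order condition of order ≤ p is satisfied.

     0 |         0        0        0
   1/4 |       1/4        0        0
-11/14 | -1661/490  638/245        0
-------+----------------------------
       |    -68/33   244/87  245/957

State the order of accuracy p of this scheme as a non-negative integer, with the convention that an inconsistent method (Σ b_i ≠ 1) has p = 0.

b = (-68/33, 244/87, 245/957)
c = (0, 1/4, -11/14)
Ac = (0, 0, 319/490)
Σ b_i: (-68/33)·1 + 244/87·1 + 245/957·1 = 1 ✓
b·c: 244/87·1/4 + 245/957·(-11/14) = 1/2 ✓
b·c²: 244/87·1/16 + 245/957·121/196 = 1/3 ✓
b·Ac: 245/957·319/490 = 1/6 ✓; 3 stages ⇒ order 3.

3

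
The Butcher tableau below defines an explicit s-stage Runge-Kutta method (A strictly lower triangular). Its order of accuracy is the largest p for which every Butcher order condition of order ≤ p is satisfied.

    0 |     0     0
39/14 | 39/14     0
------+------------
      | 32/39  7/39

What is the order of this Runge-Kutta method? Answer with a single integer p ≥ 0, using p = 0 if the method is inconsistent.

b = (32/39, 7/39)
c = (0, 39/14)
Σ b_i: 32/39·1 + 7/39·1 = 1 ✓
b·c: 7/39·39/14 = 1/2 ✓; 2 stages ⇒ order 2.

2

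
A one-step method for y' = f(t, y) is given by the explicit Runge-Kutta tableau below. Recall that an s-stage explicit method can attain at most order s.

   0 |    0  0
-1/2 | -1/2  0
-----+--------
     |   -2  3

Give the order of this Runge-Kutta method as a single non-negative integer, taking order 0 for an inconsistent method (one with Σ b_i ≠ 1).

b = (-2, 3)
c = (0, -1/2)
Σ b_i: (-2)·1 + 3·1 = 1 ✓
b·c: 3·(-1/2) = -3/2 ≠ 1/2 ⇒ order 1.

1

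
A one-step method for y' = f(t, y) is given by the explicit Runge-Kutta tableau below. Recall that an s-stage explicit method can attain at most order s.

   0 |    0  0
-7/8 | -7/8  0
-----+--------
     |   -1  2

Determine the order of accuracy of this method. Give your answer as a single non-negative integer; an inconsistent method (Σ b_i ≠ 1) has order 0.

b = (-1, 2)
c = (0, -7/8)
Σ b_i: (-1)·1 + 2·1 = 1 ✓
b·c: 2·(-7/8) = -7/4 ≠ 1/2 ⇒ order 1.

1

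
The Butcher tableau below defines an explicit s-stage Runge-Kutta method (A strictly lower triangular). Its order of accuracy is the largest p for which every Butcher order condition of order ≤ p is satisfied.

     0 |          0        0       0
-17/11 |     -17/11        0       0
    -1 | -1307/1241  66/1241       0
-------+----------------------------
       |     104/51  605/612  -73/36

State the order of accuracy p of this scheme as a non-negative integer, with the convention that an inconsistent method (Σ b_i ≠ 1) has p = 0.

b = (104/51, 605/612, -73/36)
c = (0, -17/11, -1)
Ac = (0, 0, -6/73)
Σ b_i: 104/51·1 + 605/612·1 + (-73/36)·1 = 1 ✓
b·c: 605/612·(-17/11) + (-73/36)·(-1) = 1/2 ✓
b·c²: 605/612·289/121 + (-73/36)·1 = 1/3 ✓
b·Ac: (-73/36)·(-6/73) = 1/6 ✓; 3 stages ⇒ order 3.

3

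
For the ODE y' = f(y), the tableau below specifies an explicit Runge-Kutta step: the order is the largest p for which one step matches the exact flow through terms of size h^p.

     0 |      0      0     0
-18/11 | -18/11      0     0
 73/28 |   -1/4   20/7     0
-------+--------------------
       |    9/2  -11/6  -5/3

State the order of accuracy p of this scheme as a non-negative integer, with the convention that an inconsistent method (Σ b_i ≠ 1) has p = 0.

b = (9/2, -11/6, -5/3)
c = (0, -18/11, 73/28)
Ac = (0, 0, -360/77)
Σ b_i: 9/2·1 + (-11/6)·1 + (-5/3)·1 = 1 ✓
b·c: (-11/6)·(-18/11) + (-5/3)·73/28 = -113/84 ≠ 1/2 ⇒ order 1.

1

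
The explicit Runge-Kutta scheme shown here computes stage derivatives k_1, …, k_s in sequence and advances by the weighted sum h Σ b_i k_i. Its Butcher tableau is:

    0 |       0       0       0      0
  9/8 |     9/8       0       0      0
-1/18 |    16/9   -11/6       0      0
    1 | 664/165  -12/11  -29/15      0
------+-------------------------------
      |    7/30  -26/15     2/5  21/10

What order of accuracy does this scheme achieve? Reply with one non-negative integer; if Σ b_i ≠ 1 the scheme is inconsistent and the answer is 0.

b = (7/30, -26/15, 2/5, 21/10)
c = (0, 9/8, -1/18, 1)
Ac = (0, 0, -33/16, -1663/1485)
Σ b_i: 7/30·1 + (-26/15)·1 + 2/5·1 + 21/10·1 = 1 ✓
b·c: (-26/15)·9/8 + 2/5·(-1/18) + 21/10·1 = 23/180 ≠ 1/2 ⇒ order 1.

1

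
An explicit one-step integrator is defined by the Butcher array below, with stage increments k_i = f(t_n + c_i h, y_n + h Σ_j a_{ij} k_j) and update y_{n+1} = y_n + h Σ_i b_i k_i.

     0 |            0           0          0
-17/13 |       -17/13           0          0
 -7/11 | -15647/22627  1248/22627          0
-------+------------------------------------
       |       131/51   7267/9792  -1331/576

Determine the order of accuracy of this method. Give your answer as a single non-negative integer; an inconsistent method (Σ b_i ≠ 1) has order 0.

3

b = (131/51, 7267/9792, -1331/576)
c = (0, -17/13, -7/11)
Ac = (0, 0, -96/1331)
Σ b_i: 131/51·1 + 7267/9792·1 + (-1331/576)·1 = 1 ✓
b·c: 7267/9792·(-17/13) + (-1331/576)·(-7/11) = 1/2 ✓
b·c²: 7267/9792·289/169 + (-1331/576)·49/121 = 1/3 ✓
b·Ac: (-1331/576)·(-96/1331) = 1/6 ✓; 3 stages ⇒ order 3.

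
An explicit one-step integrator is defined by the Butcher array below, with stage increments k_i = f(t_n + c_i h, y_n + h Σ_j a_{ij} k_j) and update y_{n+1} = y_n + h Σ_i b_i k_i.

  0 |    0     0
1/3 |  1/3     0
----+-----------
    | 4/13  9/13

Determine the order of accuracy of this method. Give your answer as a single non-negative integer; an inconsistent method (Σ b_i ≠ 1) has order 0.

1

b = (4/13, 9/13)
c = (0, 1/3)
Σ b_i: 4/13·1 + 9/13·1 = 1 ✓
b·c: 9/13·1/3 = 3/13 ≠ 1/2 ⇒ order 1.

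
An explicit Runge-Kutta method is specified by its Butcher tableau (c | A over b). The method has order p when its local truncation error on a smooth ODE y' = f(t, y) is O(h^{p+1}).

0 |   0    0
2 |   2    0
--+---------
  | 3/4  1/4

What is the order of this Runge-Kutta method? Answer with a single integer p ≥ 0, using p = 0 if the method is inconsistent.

b = (3/4, 1/4)
c = (0, 2)
Σ b_i: 3/4·1 + 1/4·1 = 1 ✓
b·c: 1/4·2 = 1/2 ✓; 2 stages ⇒ order 2.

2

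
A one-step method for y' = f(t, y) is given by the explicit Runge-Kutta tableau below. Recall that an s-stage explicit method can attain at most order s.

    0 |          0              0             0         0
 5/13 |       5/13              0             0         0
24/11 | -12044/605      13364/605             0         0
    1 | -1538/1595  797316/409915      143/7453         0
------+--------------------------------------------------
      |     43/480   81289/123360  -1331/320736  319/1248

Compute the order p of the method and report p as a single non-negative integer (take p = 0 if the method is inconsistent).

b = (43/480, 81289/123360, -1331/320736, 319/1248)
c = (0, 5/13, 24/11, 1)
Ac = (0, 0, 1028/121, 252/319)
Σ b_i: 43/480·1 + 81289/123360·1 + (-1331/320736)·1 + 319/1248·1 = 1 ✓
b·c: 81289/123360·5/13 + (-1331/320736)·24/11 + 319/1248·1 = 1/2 ✓
b·c²: 81289/123360·25/169 + (-1331/320736)·576/121 + 319/1248·1 = 1/3 ✓
b·Ac: (-1331/320736)·1028/121 + 319/1248·252/319 = 1/6 ✓
b·c³: 81289/123360·125/2197 + (-1331/320736)·13824/1331 + 319/1248·1 = 1/4 ✓
b·(c∘Ac): (-1331/320736)·24672/1331 + 319/1248·252/319 = 1/8 ✓
b·Ac²: (-1331/320736)·5140/1573 + 319/1248·1572/4147 = 1/12 ✓
b·A²c: 319/1248·52/319 = 1/24 ✓; 4 stages ⇒ order 4.

4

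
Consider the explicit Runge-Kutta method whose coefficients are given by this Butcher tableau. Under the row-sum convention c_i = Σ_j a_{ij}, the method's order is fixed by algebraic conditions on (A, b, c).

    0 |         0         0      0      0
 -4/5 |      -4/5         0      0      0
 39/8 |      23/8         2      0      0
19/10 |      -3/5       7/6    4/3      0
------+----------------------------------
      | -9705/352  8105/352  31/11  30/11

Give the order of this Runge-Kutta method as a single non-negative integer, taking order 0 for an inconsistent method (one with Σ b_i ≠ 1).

2

b = (-9705/352, 8105/352, 31/11, 30/11)
c = (0, -4/5, 39/8, 19/10)
Ac = (0, 0, -8/5, 167/30)
Σ b_i: (-9705/352)·1 + 8105/352·1 + 31/11·1 + 30/11·1 = 1 ✓
b·c: 8105/352·(-4/5) + 31/11·39/8 + 30/11·19/10 = 1/2 ✓
b·c²: 8105/352·16/25 + 31/11·1521/64 + 30/11·361/100 = 322283/3520 ≠ 1/3 ⇒ order 2.
b·Ac: 31/11·(-8/5) + 30/11·167/30 = 587/55 ≠ 1/6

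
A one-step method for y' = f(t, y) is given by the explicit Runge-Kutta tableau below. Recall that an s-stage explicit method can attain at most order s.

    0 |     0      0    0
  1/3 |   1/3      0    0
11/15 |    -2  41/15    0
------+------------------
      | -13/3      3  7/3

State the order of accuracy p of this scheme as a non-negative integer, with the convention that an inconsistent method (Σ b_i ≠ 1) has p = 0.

1

b = (-13/3, 3, 7/3)
c = (0, 1/3, 11/15)
Ac = (0, 0, 41/45)
Σ b_i: (-13/3)·1 + 3·1 + 7/3·1 = 1 ✓
b·c: 3·1/3 + 7/3·11/15 = 122/45 ≠ 1/2 ⇒ order 1.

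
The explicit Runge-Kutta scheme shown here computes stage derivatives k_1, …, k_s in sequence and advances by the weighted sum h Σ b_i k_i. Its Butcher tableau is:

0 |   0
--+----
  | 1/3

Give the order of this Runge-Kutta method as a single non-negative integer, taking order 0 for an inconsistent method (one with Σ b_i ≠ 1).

0

b = (1/3)
c = (0)
Σ b_i: 1/3·1 = 1/3 ≠ 1 ⇒ order 0.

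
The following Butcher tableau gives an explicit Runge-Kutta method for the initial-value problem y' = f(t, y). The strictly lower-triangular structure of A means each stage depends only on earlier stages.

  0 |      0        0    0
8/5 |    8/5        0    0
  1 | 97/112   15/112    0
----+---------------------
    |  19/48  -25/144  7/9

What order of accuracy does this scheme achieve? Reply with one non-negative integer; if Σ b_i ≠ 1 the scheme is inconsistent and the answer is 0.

b = (19/48, -25/144, 7/9)
c = (0, 8/5, 1)
Ac = (0, 0, 3/14)
Σ b_i: 19/48·1 + (-25/144)·1 + 7/9·1 = 1 ✓
b·c: (-25/144)·8/5 + 7/9·1 = 1/2 ✓
b·c²: (-25/144)·64/25 + 7/9·1 = 1/3 ✓
b·Ac: 7/9·3/14 = 1/6 ✓; 3 stages ⇒ order 3.

3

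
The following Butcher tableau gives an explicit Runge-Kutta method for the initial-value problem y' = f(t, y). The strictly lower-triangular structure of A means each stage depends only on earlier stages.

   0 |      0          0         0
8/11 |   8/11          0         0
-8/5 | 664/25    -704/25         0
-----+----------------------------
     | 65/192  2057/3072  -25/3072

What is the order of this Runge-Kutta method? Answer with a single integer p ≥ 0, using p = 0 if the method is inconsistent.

3

b = (65/192, 2057/3072, -25/3072)
c = (0, 8/11, -8/5)
Ac = (0, 0, -512/25)
Σ b_i: 65/192·1 + 2057/3072·1 + (-25/3072)·1 = 1 ✓
b·c: 2057/3072·8/11 + (-25/3072)·(-8/5) = 1/2 ✓
b·c²: 2057/3072·64/121 + (-25/3072)·64/25 = 1/3 ✓
b·Ac: (-25/3072)·(-512/25) = 1/6 ✓; 3 stages ⇒ order 3.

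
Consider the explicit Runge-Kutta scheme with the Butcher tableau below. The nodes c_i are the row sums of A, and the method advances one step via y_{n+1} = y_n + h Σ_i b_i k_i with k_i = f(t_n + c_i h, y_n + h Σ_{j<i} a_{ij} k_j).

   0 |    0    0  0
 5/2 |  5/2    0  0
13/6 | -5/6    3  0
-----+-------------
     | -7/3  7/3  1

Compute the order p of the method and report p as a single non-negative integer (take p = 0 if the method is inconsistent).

b = (-7/3, 7/3, 1)
c = (0, 5/2, 13/6)
Ac = (0, 0, 15/2)
Σ b_i: (-7/3)·1 + 7/3·1 + 1·1 = 1 ✓
b·c: 7/3·5/2 + 1·13/6 = 8 ≠ 1/2 ⇒ order 1.

1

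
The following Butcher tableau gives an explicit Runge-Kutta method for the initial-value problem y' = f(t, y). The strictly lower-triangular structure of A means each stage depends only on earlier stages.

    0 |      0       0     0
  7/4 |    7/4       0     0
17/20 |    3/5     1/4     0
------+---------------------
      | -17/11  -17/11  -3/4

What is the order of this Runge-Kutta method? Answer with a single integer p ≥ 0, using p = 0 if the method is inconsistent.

b = (-17/11, -17/11, -3/4)
c = (0, 7/4, 17/20)
Ac = (0, 0, 7/16)
Σ b_i: (-17/11)·1 + (-17/11)·1 + (-3/4)·1 = -169/44 ≠ 1 ⇒ order 0.

0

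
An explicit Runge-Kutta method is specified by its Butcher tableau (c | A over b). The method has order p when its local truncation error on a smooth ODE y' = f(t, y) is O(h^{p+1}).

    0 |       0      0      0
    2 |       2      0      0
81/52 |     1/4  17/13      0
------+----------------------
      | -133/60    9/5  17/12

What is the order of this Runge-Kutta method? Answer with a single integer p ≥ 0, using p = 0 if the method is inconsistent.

b = (-133/60, 9/5, 17/12)
c = (0, 2, 81/52)
Ac = (0, 0, 34/13)
Σ b_i: (-133/60)·1 + 9/5·1 + 17/12·1 = 1 ✓
b·c: 9/5·2 + 17/12·81/52 = 6039/1040 ≠ 1/2 ⇒ order 1.

1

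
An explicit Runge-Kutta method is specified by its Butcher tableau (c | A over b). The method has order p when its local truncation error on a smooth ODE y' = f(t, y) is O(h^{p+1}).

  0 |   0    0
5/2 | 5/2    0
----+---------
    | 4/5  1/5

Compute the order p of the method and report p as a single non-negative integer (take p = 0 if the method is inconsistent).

b = (4/5, 1/5)
c = (0, 5/2)
Σ b_i: 4/5·1 + 1/5·1 = 1 ✓
b·c: 1/5·5/2 = 1/2 ✓; 2 stages ⇒ order 2.

2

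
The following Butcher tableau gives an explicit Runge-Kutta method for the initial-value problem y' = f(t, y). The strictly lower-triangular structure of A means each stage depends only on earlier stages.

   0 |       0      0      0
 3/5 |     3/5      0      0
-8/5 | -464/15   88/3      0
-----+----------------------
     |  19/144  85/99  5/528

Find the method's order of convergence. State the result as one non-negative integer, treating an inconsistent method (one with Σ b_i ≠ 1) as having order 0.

3

b = (19/144, 85/99, 5/528)
c = (0, 3/5, -8/5)
Ac = (0, 0, 88/5)
Σ b_i: 19/144·1 + 85/99·1 + 5/528·1 = 1 ✓
b·c: 85/99·3/5 + 5/528·(-8/5) = 1/2 ✓
b·c²: 85/99·9/25 + 5/528·64/25 = 1/3 ✓
b·Ac: 5/528·88/5 = 1/6 ✓; 3 stages ⇒ order 3.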